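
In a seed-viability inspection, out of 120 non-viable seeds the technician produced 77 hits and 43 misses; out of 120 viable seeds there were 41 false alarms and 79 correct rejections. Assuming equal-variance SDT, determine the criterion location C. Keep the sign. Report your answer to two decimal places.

C = 0.02

H = 77/120 = 0.6417
FA = 41/120 = 0.3417
Φ⁻¹(H) = 0.363
Φ⁻¹(FA) = -0.408
c = −½·[z(H) + z(FA)] = −0.5 × (0.363 + (-0.408)) = 0.0225
c > 0: the technician has a conservative response bias.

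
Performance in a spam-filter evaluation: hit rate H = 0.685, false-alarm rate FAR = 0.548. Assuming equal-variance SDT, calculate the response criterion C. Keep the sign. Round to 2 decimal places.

z(0.685) = 0.482, z(0.548) = 0.121
c = −½·[z(H) + z(FA)] = −0.5 × (0.482 + 0.121) = -0.3015
c < 0: the classifier has a liberal response bias.

C = -0.30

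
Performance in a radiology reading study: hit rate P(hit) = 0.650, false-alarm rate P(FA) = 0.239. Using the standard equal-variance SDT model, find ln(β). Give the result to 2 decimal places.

ln β = 0.18

z(0.650) = 0.385, z(0.239) = -0.710
ln β = −½·[z(H)² − z(FA)²] = −0.5 × (0.148 − 0.504) = 0.178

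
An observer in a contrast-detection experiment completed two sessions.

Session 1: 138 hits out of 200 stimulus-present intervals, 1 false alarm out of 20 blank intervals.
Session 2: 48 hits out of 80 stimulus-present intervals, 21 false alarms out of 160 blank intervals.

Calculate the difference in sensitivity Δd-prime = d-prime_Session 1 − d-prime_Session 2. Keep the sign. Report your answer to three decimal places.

Session 1: z(0.6900) = 0.4959, z(0.0500) = -1.6449, d' = 2.1408
Session 2: z(0.6000) = 0.2533, z(0.1313) = -1.1203, d' = 1.3736
Δd' = d'_Session 1 − d'_Session 2 = 2.1408 − 1.3736 = 0.7672
Session 1 has the higher sensitivity.

Δd-prime = 0.767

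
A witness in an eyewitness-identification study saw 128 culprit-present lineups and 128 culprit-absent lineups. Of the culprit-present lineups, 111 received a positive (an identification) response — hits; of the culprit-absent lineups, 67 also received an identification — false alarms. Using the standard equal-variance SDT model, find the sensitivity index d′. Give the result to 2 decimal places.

d′ = 1.05

H = 111/128 = 0.8672
FA = 67/128 = 0.5234
z(0.8672) = 1.1133, z(0.5234) = 0.0587
d' = z(H) − z(FA) = 1.1133 − 0.0587 = 1.0546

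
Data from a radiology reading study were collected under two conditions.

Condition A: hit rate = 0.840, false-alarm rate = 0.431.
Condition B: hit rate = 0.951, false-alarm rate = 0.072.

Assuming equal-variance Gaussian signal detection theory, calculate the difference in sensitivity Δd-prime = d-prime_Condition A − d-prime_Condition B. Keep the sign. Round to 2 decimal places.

Δd-prime = -1.95

Condition A: z(0.840) = 0.994, z(0.431) = -0.174, d' = 1.168
Condition B: z(0.951) = 1.655, z(0.072) = -1.461, d' = 3.116
Δd' = d'_Condition A − d'_Condition B = 1.168 − 3.116 = -1.948
Condition B has the higher sensitivity.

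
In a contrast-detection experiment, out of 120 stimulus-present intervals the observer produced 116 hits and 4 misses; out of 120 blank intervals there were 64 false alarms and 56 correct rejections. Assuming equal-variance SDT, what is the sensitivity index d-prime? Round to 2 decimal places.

d-prime = 1.75

H = 116/120 = 0.9667
FA = 64/120 = 0.5333
z(0.9667) = 1.834, z(0.5333) = 0.084
d' = z(H) − z(FA) = 1.834 − 0.084 = 1.750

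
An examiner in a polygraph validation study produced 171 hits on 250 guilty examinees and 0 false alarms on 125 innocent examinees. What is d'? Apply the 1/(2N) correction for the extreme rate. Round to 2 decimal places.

The false-alarm rate is 0/125 = 0, so apply the 1/(2N) correction: FA → 1/(2·125) = 0.00400.
z(H) = z(0.68400) = 0.479
z(FA) = z(0.00400) = -2.652
d' = 0.479 − (-2.652) = 3.131

d' = 3.13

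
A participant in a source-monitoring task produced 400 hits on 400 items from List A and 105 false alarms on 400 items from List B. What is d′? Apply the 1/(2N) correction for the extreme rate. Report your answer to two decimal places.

d′ = 3.66

The hit rate is 400/400 = 1, so apply the 1/(2N) correction: H → 1 − 1/(2·400) = 0.99875.
z(H) = z(0.99875) = 3.023
z(FA) = z(0.26250) = -0.636
d' = 3.023 − (-0.636) = 3.659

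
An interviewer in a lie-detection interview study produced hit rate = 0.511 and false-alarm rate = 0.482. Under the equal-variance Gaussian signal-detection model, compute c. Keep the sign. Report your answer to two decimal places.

Φ⁻¹(H) = 0.0276
Φ⁻¹(FA) = -0.0451
c = −½·[z(H) + z(FA)] = −0.5 × (0.0276 + (-0.0451)) = 0.00875

c = 0.01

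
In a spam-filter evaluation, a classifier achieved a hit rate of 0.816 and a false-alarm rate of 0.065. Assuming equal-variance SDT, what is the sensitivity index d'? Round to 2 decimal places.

z(H) = z(0.816) = 0.9002
z(FA) = z(0.065) = -1.5141
d' = z(H) − z(FA) = 0.9002 − (-1.5141) = 2.4143

d' = 2.41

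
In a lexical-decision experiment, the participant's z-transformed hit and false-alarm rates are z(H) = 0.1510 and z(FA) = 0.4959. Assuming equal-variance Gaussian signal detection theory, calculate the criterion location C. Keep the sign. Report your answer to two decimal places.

C = -0.32

c = −½·[z(H) + z(FA)] = −½·(0.1510 + 0.4959) = -0.32345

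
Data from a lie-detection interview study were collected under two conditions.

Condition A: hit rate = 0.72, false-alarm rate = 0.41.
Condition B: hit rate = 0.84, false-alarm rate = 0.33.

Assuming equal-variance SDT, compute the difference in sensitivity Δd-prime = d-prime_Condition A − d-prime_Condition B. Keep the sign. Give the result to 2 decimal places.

Condition A: z(0.72) = 0.583, z(0.41) = -0.228, d' = 0.811
Condition B: z(0.84) = 0.994, z(0.33) = -0.440, d' = 1.434
Δd' = d'_Condition A − d'_Condition B = 0.811 − 1.434 = -0.623
Condition B has the higher sensitivity.

Δd-prime = -0.62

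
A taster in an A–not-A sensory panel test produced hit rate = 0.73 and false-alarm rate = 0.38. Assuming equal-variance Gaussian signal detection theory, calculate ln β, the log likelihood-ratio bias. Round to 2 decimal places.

z(H) = z(0.73) = 0.613
z(FA) = z(0.38) = -0.305
ln β = −½·[z(H)² − z(FA)²] = −0.5 × (0.376 − 0.093) = -0.1415

ln β = -0.14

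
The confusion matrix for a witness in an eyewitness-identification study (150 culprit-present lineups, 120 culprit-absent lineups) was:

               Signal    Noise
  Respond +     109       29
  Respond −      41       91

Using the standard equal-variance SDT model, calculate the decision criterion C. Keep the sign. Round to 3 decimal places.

C = 0.049

H = 109/150 = 0.7267
FA = 29/120 = 0.2417
z(H) = z(0.7267) = 0.6029
z(FA) = z(0.2417) = -0.7008
c = −½·[z(H) + z(FA)] = −0.5 × (0.6029 + (-0.7008)) = 0.04895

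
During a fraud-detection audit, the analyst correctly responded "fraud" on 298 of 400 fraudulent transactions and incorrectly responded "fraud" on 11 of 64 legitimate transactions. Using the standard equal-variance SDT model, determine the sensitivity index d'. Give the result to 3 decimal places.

H = 298/400 = 0.7450
FA = 11/64 = 0.1719
z(H) = z(0.7450) = 0.6588
z(FA) = z(0.1719) = -0.9467
d' = z(H) − z(FA) = 0.6588 − (-0.9467) = 1.6055

d' = 1.606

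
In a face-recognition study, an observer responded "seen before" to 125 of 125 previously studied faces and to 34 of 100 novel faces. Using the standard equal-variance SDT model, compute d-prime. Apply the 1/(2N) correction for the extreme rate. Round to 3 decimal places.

The hit rate is 125/125 = 1, so apply the 1/(2N) correction: H → 1 − 1/(2·125) = 0.99600.
z(H) = z(0.99600) = 2.6521
z(FA) = z(0.34000) = -0.4125
d' = 2.6521 − (-0.4125) = 3.0646

d-prime = 3.065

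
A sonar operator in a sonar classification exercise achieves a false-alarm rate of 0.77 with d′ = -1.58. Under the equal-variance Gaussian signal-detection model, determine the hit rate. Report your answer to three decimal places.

z(false-alarm rate) = z(0.77) = 0.7388
z(H) = z(FA) + d' = 0.7388 + (-1.58) = -0.8412
hit rate = Φ(-0.8412) = 0.2001

hit rate = 0.200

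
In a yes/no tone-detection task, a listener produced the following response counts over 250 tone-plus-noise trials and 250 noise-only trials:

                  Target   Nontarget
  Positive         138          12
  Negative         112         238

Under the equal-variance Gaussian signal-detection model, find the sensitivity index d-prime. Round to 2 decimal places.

H = 138/250 = 0.5520
FA = 12/250 = 0.0480
Φ⁻¹(H) = 0.131
Φ⁻¹(FA) = -1.665
d' = z(H) − z(FA) = 0.131 − (-1.665) = 1.796

d-prime = 1.80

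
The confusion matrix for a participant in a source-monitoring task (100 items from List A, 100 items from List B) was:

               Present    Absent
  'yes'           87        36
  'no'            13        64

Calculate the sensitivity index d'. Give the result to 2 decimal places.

d' = 1.48

H = 87/100 = 0.8700
FA = 36/100 = 0.3600
z(H) = 1.126
z(FA) = -0.358
d' = z(H) − z(FA) = 1.126 − (-0.358) = 1.484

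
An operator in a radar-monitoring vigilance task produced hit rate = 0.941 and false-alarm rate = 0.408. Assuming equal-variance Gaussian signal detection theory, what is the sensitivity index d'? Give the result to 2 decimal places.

z(H) = z(0.941) = 1.563
z(FA) = z(0.408) = -0.233
d' = z(H) − z(FA) = 1.563 − (-0.233) = 1.796

d' = 1.80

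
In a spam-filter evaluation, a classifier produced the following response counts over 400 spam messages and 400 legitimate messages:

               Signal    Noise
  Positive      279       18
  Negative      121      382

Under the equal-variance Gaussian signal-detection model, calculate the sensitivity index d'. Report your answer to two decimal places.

H = 279/400 = 0.6975
FA = 18/400 = 0.0450
z(H) = 0.5172
z(FA) = -1.6954
d' = z(H) − z(FA) = 0.5172 − (-1.6954) = 2.2126

d' = 2.21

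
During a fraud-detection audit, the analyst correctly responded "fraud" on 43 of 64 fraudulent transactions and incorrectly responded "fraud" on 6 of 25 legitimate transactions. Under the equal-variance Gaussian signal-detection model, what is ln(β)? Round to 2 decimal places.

ln β = 0.15

H = 43/64 = 0.6719
FA = 6/25 = 0.2400
Φ⁻¹(H) = 0.445
Φ⁻¹(FA) = -0.706
ln β = −½·[z(H)² − z(FA)²] = −0.5 × (0.198 − 0.498) = 0.150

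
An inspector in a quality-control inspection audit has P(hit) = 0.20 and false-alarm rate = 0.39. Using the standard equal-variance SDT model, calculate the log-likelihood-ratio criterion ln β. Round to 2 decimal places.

ln β = -0.32

z(H) = z(0.20) = -0.842
z(FA) = z(0.39) = -0.279
ln β = −½·[z(H)² − z(FA)²] = −0.5 × (0.709 − 0.078) = -0.3155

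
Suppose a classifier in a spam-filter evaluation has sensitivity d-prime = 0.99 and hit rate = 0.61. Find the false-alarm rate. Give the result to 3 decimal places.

z(hit rate) = z(0.61) = 0.2793
z(FA) = z(H) − d' = 0.2793 − 0.99 = -0.7107
false-alarm rate = Φ(-0.7107) = 0.2386

false-alarm rate = 0.239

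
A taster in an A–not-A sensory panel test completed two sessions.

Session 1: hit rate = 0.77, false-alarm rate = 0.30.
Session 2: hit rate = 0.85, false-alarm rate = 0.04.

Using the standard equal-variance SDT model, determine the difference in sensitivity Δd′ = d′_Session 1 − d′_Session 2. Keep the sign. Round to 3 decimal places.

Session 1: z(0.77) = 0.7388, z(0.30) = -0.5244, d' = 1.2632
Session 2: z(0.85) = 1.0364, z(0.04) = -1.7507, d' = 2.7871
Δd' = d'_Session 1 − d'_Session 2 = 1.2632 − 2.7871 = -1.5239
Session 2 has the higher sensitivity.

Δd′ = -1.524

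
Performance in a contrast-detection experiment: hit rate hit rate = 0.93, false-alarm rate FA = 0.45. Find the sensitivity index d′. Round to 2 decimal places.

z(H) = z(0.93) = 1.476
z(FA) = z(0.45) = -0.126
d' = z(H) − z(FA) = 1.476 − (-0.126) = 1.602

d′ = 1.60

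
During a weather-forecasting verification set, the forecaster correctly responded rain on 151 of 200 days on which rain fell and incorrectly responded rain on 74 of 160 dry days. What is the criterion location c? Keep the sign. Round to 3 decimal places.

H = 151/200 = 0.7550
FA = 74/160 = 0.4625
z(H) = z(0.7550) = 0.6903
z(FA) = z(0.4625) = -0.0941
c = −½·[z(H) + z(FA)] = −0.5 × (0.6903 + (-0.0941)) = -0.2981

c = -0.298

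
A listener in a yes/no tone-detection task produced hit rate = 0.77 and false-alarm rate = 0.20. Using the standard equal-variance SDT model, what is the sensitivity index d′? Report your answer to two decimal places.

Φ⁻¹(H) = Φ⁻¹(0.77) = 0.739
Φ⁻¹(FA) = Φ⁻¹(0.20) = -0.842
d' = z(H) − z(FA) = 0.739 − (-0.842) = 1.581

d′ = 1.58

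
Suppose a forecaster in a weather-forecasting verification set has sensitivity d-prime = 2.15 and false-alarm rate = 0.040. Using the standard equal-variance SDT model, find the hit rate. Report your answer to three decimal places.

hit rate = 0.655

z(false-alarm rate) = z(0.040) = -1.7507
z(H) = z(FA) + d' = -1.7507 + 2.15 = 0.3993
hit rate = Φ(0.3993) = 0.6552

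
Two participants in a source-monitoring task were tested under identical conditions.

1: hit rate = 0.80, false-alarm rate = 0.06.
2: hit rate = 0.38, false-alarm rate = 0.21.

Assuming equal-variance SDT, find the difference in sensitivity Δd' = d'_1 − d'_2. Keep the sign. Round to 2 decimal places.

1: z(0.80) = 0.842, z(0.06) = -1.555, d' = 2.397
2: z(0.38) = -0.305, z(0.21) = -0.806, d' = 0.501
Δd' = d'_1 − d'_2 = 2.397 − 0.501 = 1.896
1 has the higher sensitivity.

Δd' = 1.90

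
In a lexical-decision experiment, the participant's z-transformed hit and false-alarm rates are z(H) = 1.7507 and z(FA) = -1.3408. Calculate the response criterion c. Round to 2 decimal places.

c = -0.20

c = −½·[z(H) + z(FA)] = −½·(1.7507 + (-1.3408)) = -0.20495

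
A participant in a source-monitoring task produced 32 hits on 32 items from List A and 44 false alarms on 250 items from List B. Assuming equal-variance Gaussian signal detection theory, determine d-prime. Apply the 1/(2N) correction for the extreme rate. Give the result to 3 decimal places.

The hit rate is 32/32 = 1, so apply the 1/(2N) correction: H → 1 − 1/(2·32) = 0.98438.
z(H) = z(0.98438) = 2.1540
z(FA) = z(0.17600) = -0.9307
d' = 2.1540 − (-0.9307) = 3.0847

d-prime = 3.085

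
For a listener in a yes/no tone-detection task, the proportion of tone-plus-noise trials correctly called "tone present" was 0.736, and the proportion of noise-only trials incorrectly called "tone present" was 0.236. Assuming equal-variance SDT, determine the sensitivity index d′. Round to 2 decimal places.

d′ = 1.35

z(0.736) = 0.6311, z(0.236) = -0.7192
d' = z(H) − z(FA) = 0.6311 − (-0.7192) = 1.3503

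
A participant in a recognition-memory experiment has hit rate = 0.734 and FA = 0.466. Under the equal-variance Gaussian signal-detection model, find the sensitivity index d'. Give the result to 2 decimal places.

d' = 0.71

z(H) = z(0.734) = 0.625
z(FA) = z(0.466) = -0.085
d' = z(H) − z(FA) = 0.625 − (-0.085) = 0.710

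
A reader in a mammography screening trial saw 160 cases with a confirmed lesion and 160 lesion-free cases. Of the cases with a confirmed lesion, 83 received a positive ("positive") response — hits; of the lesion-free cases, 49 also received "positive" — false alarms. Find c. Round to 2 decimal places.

c = 0.23

H = 83/160 = 0.5188
FA = 49/160 = 0.3063
z(H) = z(0.5188) = 0.047
z(FA) = z(0.3063) = -0.506
c = −½·[z(H) + z(FA)] = −0.5 × (0.047 + (-0.506)) = 0.2295
c > 0: the reader has a conservative response bias.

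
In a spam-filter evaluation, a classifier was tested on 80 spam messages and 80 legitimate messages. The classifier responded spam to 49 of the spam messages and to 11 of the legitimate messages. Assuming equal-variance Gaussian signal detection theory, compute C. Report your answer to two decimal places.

C = 0.40

H = 49/80 = 0.6125
FA = 11/80 = 0.1375
z(H) = z(0.6125) = 0.2858
z(FA) = z(0.1375) = -1.0916
c = −½·[z(H) + z(FA)] = −0.5 × (0.2858 + (-1.0916)) = 0.4029
c > 0: the classifier has a conservative response bias.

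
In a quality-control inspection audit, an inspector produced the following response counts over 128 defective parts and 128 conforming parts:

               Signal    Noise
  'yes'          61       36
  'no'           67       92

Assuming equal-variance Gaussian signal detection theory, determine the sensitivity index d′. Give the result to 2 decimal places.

d′ = 0.52

H = 61/128 = 0.4766
FA = 36/128 = 0.2812
z(0.4766) = -0.059, z(0.2812) = -0.579
d' = z(H) − z(FA) = -0.059 − (-0.579) = 0.520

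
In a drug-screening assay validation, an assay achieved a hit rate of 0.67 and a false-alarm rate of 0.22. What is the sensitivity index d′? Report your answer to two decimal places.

z(H) = 0.4399
z(FA) = -0.7722
d' = z(H) − z(FA) = 0.4399 − (-0.7722) = 1.2121

d′ = 1.21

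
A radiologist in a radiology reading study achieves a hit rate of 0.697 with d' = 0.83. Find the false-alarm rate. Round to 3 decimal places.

false-alarm rate = 0.377

z(hit rate) = z(0.697) = 0.5158
z(FA) = z(H) − d' = 0.5158 − 0.83 = -0.3142
false-alarm rate = Φ(-0.3142) = 0.3767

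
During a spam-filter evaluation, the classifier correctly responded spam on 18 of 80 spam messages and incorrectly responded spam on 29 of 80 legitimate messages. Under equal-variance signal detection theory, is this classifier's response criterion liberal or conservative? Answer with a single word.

z(H) = -0.755, z(FA) = -0.352
c = −½·(z(H) + z(FA)) = 0.5535
c > 0 → conservative criterion (biased toward responding “no”).

conservative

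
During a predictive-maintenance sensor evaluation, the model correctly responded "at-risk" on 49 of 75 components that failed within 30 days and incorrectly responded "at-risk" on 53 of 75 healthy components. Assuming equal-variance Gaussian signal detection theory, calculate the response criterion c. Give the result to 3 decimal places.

H = 49/75 = 0.6533
FA = 53/75 = 0.7067
Φ⁻¹(0.6533) = 0.3942, Φ⁻¹(0.7067) = 0.5438
c = −½·[z(H) + z(FA)] = −0.5 × (0.3942 + 0.5438) = -0.4690
c < 0: the model has a liberal response bias.

c = -0.469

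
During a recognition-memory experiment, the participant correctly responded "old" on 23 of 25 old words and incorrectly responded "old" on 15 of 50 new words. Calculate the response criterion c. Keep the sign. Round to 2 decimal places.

c = -0.44

H = 23/25 = 0.9200
FA = 15/50 = 0.3000
z(H) = 1.4051
z(FA) = -0.5244
c = −½·[z(H) + z(FA)] = −0.5 × (1.4051 + (-0.5244)) = -0.44035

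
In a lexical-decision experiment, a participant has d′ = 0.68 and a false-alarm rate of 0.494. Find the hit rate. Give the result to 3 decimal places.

z(false-alarm rate) = z(0.494) = -0.0150
z(H) = z(FA) + d' = -0.0150 + 0.68 = 0.6650
hit rate = Φ(0.6650) = 0.7470

hit rate = 0.747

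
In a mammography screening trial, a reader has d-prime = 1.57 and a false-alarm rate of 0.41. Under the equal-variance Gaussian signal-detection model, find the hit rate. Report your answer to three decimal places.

z(false-alarm rate) = z(0.41) = -0.2275
z(H) = z(FA) + d' = -0.2275 + 1.57 = 1.3425
hit rate = Φ(1.3425) = 0.9103

hit rate = 0.910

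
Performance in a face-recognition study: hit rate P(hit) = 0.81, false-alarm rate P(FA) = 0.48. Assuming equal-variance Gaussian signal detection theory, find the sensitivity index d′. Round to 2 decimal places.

z(H) = z(0.81) = 0.8779
z(FA) = z(0.48) = -0.0502
d' = z(H) − z(FA) = 0.8779 − (-0.0502) = 0.9281

d′ = 0.93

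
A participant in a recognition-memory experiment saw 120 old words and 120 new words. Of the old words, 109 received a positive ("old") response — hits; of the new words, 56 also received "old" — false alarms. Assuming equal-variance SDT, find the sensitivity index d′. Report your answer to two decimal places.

H = 109/120 = 0.9083
FA = 56/120 = 0.4667
Φ⁻¹(H) = 1.330
Φ⁻¹(FA) = -0.084
d' = z(H) − z(FA) = 1.330 − (-0.084) = 1.414

d′ = 1.41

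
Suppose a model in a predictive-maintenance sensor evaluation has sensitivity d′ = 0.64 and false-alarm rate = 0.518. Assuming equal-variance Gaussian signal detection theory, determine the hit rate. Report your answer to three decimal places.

hit rate = 0.753

z(false-alarm rate) = z(0.518) = 0.0451
z(H) = z(FA) + d' = 0.0451 + 0.64 = 0.6851
hit rate = Φ(0.6851) = 0.7534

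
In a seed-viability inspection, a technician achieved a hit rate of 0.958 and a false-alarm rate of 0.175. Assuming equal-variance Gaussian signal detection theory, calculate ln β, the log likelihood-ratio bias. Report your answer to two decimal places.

ln β = -1.06

Φ⁻¹(H) = Φ⁻¹(0.958) = 1.728
Φ⁻¹(FA) = Φ⁻¹(0.175) = -0.935
ln β = −½·[z(H)² − z(FA)²] = −0.5 × (2.986 − 0.874) = -1.056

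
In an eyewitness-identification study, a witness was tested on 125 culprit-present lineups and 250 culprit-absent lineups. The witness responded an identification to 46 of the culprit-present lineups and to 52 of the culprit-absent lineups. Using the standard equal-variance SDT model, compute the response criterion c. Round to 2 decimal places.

H = 46/125 = 0.3680
FA = 52/250 = 0.2080
Φ⁻¹(0.3680) = -0.3372, Φ⁻¹(0.2080) = -0.8134
c = −½·[z(H) + z(FA)] = −0.5 × (-0.3372 + (-0.8134)) = 0.5753
c > 0: the witness has a conservative response bias.

c = 0.58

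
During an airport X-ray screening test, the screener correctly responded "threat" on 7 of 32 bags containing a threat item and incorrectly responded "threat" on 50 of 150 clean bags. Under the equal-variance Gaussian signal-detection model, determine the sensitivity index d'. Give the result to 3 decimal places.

H = 7/32 = 0.2188
FA = 50/150 = 0.3333
Φ⁻¹(H) = Φ⁻¹(0.2188) = -0.7763
Φ⁻¹(FA) = Φ⁻¹(0.3333) = -0.4308
d' = z(H) − z(FA) = -0.7763 − (-0.4308) = -0.3455

d' = -0.346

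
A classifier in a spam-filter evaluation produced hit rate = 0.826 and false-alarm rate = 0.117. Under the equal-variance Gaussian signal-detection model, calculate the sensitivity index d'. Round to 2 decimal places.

d' = 2.13

z(0.826) = 0.9385, z(0.117) = -1.1901
d' = z(H) − z(FA) = 0.9385 − (-1.1901) = 2.1286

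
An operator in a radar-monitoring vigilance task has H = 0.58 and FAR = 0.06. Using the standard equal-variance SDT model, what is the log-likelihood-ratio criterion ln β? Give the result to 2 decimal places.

z(H) = 0.202
z(FA) = -1.555
ln β = −½·[z(H)² − z(FA)²] = −0.5 × (0.041 − 2.418) = 1.1885

ln β = 1.19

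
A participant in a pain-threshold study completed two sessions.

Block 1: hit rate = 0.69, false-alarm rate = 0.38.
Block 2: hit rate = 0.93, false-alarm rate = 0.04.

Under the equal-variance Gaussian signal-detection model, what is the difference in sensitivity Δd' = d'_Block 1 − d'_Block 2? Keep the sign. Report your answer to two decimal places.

Δd' = -2.43

Block 1: z(0.69) = 0.496, z(0.38) = -0.305, d' = 0.801
Block 2: z(0.93) = 1.476, z(0.04) = -1.751, d' = 3.227
Δd' = d'_Block 1 − d'_Block 2 = 0.801 − 3.227 = -2.426
Block 2 has the higher sensitivity.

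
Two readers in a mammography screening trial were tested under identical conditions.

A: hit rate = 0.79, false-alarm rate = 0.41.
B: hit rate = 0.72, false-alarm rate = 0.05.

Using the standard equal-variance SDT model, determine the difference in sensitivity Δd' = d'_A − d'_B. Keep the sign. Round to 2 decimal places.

Δd' = -1.19

A: z(0.79) = 0.806, z(0.41) = -0.228, d' = 1.034
B: z(0.72) = 0.583, z(0.05) = -1.645, d' = 2.228
Δd' = d'_A − d'_B = 1.034 − 2.228 = -1.194
B has the higher sensitivity.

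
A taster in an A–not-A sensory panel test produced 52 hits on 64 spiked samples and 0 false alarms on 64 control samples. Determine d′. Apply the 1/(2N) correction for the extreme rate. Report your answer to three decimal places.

d′ = 3.305

The false-alarm rate is 0/64 = 0, so apply the 1/(2N) correction: FA → 1/(2·64) = 0.00781.
z(H) = z(0.81250) = 0.8871
z(FA) = z(0.00781) = -2.4177
d' = 0.8871 − (-2.4177) = 3.3048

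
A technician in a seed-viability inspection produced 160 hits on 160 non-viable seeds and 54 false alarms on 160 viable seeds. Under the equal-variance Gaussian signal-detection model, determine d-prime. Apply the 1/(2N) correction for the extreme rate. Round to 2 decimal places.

The hit rate is 160/160 = 1, so apply the 1/(2N) correction: H → 1 − 1/(2·160) = 0.99687.
z(H) = z(0.99687) = 2.734
z(FA) = z(0.33750) = -0.419
d' = 2.734 − (-0.419) = 3.153

d-prime = 3.15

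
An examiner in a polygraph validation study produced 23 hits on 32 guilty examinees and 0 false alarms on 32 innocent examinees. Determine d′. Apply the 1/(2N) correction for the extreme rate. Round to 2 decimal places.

d′ = 2.73

The false-alarm rate is 0/32 = 0, so apply the 1/(2N) correction: FA → 1/(2·32) = 0.01562.
z(H) = z(0.71875) = 0.579
z(FA) = z(0.01562) = -2.154
d' = 0.579 − (-2.154) = 2.733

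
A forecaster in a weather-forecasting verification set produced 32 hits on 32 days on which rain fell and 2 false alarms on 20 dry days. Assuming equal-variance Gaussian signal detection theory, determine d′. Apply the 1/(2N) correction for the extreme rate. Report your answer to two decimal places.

The hit rate is 32/32 = 1, so apply the 1/(2N) correction: H → 1 − 1/(2·32) = 0.98438.
z(H) = z(0.98438) = 2.154
z(FA) = z(0.10000) = -1.282
d' = 2.154 − (-1.282) = 3.436

d′ = 3.44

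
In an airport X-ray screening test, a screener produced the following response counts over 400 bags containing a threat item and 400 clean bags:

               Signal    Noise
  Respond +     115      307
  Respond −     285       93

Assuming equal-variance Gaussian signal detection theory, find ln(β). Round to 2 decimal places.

ln β = 0.11

H = 115/400 = 0.2875
FA = 307/400 = 0.7675
z(0.2875) = -0.561, z(0.7675) = 0.731
ln β = −½·[z(H)² − z(FA)²] = −0.5 × (0.315 − 0.534) = 0.1095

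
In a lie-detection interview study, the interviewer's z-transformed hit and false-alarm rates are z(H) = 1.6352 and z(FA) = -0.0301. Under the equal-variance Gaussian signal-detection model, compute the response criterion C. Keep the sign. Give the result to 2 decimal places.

c = −½·[z(H) + z(FA)] = −½·(1.6352 + (-0.0301)) = -0.80255
c < 0: the interviewer has a liberal response bias.

C = -0.80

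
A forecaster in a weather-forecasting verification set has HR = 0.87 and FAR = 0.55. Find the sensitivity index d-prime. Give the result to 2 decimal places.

z(H) = 1.126
z(FA) = 0.126
d' = z(H) − z(FA) = 1.126 − 0.126 = 1.000

d-prime = 1.00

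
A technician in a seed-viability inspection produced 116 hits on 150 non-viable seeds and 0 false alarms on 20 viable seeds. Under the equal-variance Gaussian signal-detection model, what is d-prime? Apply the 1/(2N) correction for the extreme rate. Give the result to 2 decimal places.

The false-alarm rate is 0/20 = 0, so apply the 1/(2N) correction: FA → 1/(2·20) = 0.02500.
z(H) = z(0.77333) = 0.750
z(FA) = z(0.02500) = -1.960
d' = 0.750 − (-1.960) = 2.710

d-prime = 2.71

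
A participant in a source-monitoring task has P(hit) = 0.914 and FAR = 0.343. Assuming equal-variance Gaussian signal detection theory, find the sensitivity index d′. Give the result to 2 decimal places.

Φ⁻¹(0.914) = 1.3658, Φ⁻¹(0.343) = -0.4043
d' = z(H) − z(FA) = 1.3658 − (-0.4043) = 1.7701

d′ = 1.77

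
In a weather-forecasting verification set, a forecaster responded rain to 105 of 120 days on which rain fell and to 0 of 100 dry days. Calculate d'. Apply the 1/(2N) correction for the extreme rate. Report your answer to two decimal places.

The false-alarm rate is 0/100 = 0, so apply the 1/(2N) correction: FA → 1/(2·100) = 0.00500.
z(H) = z(0.87500) = 1.150
z(FA) = z(0.00500) = -2.576
d' = 1.150 − (-2.576) = 3.726

d' = 3.73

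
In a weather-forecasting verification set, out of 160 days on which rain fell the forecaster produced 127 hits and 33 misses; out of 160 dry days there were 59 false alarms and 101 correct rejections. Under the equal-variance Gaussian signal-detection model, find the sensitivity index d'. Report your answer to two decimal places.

d' = 1.15

H = 127/160 = 0.7937
FA = 59/160 = 0.3688
Φ⁻¹(H) = Φ⁻¹(0.7937) = 0.8193
Φ⁻¹(FA) = Φ⁻¹(0.3688) = -0.3350
d' = z(H) − z(FA) = 0.8193 − (-0.3350) = 1.1543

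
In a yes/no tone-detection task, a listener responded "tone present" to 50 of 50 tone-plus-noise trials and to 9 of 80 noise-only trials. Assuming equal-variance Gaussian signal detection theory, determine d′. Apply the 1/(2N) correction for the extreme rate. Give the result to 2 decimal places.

The hit rate is 50/50 = 1, so apply the 1/(2N) correction: H → 1 − 1/(2·50) = 0.99000.
z(H) = z(0.99000) = 2.326
z(FA) = z(0.11250) = -1.213
d' = 2.326 − (-1.213) = 3.539

d′ = 3.54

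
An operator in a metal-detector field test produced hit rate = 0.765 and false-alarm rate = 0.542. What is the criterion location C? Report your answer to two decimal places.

C = -0.41

z(0.765) = 0.722, z(0.542) = 0.105
c = −½·[z(H) + z(FA)] = −0.5 × (0.722 + 0.105) = -0.4135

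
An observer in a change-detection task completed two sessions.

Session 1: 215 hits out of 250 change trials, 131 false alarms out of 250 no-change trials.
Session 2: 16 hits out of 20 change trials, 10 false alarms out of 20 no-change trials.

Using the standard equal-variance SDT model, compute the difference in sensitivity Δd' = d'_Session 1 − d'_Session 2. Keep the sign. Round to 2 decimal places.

Δd' = 0.18

Session 1: z(0.8600) = 1.080, z(0.5240) = 0.060, d' = 1.020
Session 2: z(0.8000) = 0.842, z(0.5000) = 0.000, d' = 0.842
Δd' = d'_Session 1 − d'_Session 2 = 1.020 − 0.842 = 0.178
Session 1 has the higher sensitivity.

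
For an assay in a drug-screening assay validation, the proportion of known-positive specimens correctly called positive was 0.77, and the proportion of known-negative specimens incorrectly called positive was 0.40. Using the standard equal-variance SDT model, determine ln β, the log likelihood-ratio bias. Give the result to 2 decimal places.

z(H) = 0.739
z(FA) = -0.253
ln β = −½·[z(H)² − z(FA)²] = −0.5 × (0.546 − 0.064) = -0.241

ln β = -0.24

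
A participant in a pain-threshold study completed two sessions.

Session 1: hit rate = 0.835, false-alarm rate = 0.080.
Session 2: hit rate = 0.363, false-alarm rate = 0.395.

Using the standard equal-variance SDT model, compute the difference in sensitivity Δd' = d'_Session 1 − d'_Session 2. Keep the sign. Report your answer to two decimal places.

Session 1: z(0.835) = 0.974, z(0.080) = -1.405, d' = 2.379
Session 2: z(0.363) = -0.350, z(0.395) = -0.266, d' = -0.084
Δd' = d'_Session 1 − d'_Session 2 = 2.379 − (-0.084) = 2.463
Session 1 has the higher sensitivity.

Δd' = 2.46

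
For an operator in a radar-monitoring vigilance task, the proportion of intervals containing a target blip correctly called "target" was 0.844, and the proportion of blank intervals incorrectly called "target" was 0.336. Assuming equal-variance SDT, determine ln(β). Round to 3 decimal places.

ln β = -0.421

z(H) = z(0.844) = 1.0110
z(FA) = z(0.336) = -0.4234
ln β = −½·[z(H)² − z(FA)²] = −0.5 × (1.0221 − 0.1793) = -0.4214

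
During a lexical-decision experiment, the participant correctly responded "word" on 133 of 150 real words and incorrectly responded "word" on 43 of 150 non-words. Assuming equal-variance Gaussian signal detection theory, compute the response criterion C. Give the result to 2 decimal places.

H = 133/150 = 0.8867
FA = 43/150 = 0.2867
Φ⁻¹(H) = Φ⁻¹(0.8867) = 1.2092
Φ⁻¹(FA) = Φ⁻¹(0.2867) = -0.5631
c = −½·[z(H) + z(FA)] = −0.5 × (1.2092 + (-0.5631)) = -0.32305

C = -0.32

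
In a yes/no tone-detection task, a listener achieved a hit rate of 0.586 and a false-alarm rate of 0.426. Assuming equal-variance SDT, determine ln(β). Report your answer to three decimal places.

Φ⁻¹(0.586) = 0.2173, Φ⁻¹(0.426) = -0.1866
ln β = −½·[z(H)² − z(FA)²] = −0.5 × (0.0472 − 0.0348) = -0.0062

ln β = -0.006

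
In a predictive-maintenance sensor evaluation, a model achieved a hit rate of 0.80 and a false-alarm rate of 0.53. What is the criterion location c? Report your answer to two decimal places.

z(H) = 0.8416
z(FA) = 0.0753
c = −½·[z(H) + z(FA)] = −0.5 × (0.8416 + 0.0753) = -0.45845

c = -0.46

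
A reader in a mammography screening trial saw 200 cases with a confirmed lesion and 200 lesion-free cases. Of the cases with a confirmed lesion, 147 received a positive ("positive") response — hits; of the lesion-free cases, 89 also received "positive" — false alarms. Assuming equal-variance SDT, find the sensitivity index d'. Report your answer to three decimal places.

H = 147/200 = 0.7350
FA = 89/200 = 0.4450
Φ⁻¹(H) = Φ⁻¹(0.7350) = 0.6280
Φ⁻¹(FA) = Φ⁻¹(0.4450) = -0.1383
d' = z(H) − z(FA) = 0.6280 − (-0.1383) = 0.7663

d' = 0.766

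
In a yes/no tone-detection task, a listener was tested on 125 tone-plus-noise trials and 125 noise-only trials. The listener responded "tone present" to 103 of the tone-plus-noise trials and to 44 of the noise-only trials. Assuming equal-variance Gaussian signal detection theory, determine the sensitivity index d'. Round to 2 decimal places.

H = 103/125 = 0.8240
FA = 44/125 = 0.3520
z(0.8240) = 0.9307, z(0.3520) = -0.3799
d' = z(H) − z(FA) = 0.9307 − (-0.3799) = 1.3106

d' = 1.31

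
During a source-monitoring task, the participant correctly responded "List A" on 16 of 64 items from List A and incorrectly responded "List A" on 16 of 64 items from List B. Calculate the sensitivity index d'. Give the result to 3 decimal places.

d' = 0.000

H = 16/64 = 0.2500
FA = 16/64 = 0.2500
z(0.2500) = -0.6745, z(0.2500) = -0.6745
d' = z(H) − z(FA) = -0.6745 − (-0.6745) = 0.0000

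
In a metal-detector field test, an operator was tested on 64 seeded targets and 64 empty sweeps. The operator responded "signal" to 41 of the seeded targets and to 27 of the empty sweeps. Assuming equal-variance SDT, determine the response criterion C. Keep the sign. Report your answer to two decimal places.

H = 41/64 = 0.6406
FA = 27/64 = 0.4219
z(H) = 0.3601
z(FA) = -0.1970
c = −½·[z(H) + z(FA)] = −0.5 × (0.3601 + (-0.1970)) = -0.08155
c < 0: the operator has a liberal response bias.

C = -0.08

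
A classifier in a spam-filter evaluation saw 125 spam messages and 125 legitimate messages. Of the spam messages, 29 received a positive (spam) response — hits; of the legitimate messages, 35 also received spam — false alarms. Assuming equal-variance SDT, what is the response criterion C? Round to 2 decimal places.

C = 0.66

H = 29/125 = 0.2320
FA = 35/125 = 0.2800
z(H) = z(0.2320) = -0.7323
z(FA) = z(0.2800) = -0.5828
c = −½·[z(H) + z(FA)] = −0.5 × (-0.7323 + (-0.5828)) = 0.65755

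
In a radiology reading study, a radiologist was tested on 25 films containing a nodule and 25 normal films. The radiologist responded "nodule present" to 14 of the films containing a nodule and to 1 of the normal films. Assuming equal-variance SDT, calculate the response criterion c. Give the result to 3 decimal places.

c = 0.800

H = 14/25 = 0.5600
FA = 1/25 = 0.0400
Φ⁻¹(H) = Φ⁻¹(0.5600) = 0.1510
Φ⁻¹(FA) = Φ⁻¹(0.0400) = -1.7507
c = −½·[z(H) + z(FA)] = −0.5 × (0.1510 + (-1.7507)) = 0.79985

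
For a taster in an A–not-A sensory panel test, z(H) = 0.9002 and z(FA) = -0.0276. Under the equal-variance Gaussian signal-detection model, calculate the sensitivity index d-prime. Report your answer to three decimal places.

d' = z(H) − z(FA) = 0.9002 − (-0.0276) = 0.9278

d-prime = 0.928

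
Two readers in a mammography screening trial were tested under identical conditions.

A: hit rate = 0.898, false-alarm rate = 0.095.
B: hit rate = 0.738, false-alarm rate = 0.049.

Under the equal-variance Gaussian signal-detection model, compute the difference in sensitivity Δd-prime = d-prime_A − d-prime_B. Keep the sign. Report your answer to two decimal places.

Δd-prime = 0.29

A: z(0.898) = 1.270, z(0.095) = -1.311, d' = 2.581
B: z(0.738) = 0.637, z(0.049) = -1.655, d' = 2.292
Δd' = d'_A − d'_B = 2.581 − 2.292 = 0.289
A has the higher sensitivity.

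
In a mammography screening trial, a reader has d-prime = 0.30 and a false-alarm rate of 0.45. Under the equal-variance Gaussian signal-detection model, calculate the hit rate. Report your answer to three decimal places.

hit rate = 0.569

z(false-alarm rate) = z(0.45) = -0.1257
z(H) = z(FA) + d' = -0.1257 + 0.30 = 0.1743
hit rate = Φ(0.1743) = 0.5692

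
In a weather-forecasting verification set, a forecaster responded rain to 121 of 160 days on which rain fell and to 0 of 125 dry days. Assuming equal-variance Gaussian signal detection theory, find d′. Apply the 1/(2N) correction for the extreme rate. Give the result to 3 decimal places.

The false-alarm rate is 0/125 = 0, so apply the 1/(2N) correction: FA → 1/(2·125) = 0.00400.
z(H) = z(0.75625) = 0.6943
z(FA) = z(0.00400) = -2.6521
d' = 0.6943 − (-2.6521) = 3.3464

d′ = 3.346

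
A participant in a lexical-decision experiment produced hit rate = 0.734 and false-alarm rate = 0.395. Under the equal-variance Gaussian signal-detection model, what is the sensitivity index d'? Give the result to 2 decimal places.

d' = 0.89

z(H) = z(0.734) = 0.625
z(FA) = z(0.395) = -0.266
d' = z(H) − z(FA) = 0.625 − (-0.266) = 0.891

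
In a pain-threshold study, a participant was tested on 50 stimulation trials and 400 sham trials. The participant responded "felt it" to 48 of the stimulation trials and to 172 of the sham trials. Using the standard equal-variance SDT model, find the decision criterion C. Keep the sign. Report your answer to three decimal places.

H = 48/50 = 0.9600
FA = 172/400 = 0.4300
z(H) = 1.7507
z(FA) = -0.1764
c = −½·[z(H) + z(FA)] = −0.5 × (1.7507 + (-0.1764)) = -0.78715

C = -0.787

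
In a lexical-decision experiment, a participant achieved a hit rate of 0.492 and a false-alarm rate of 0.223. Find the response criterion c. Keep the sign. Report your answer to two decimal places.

z(H) = z(0.492) = -0.0201
z(FA) = z(0.223) = -0.7621
c = −½·[z(H) + z(FA)] = −0.5 × (-0.0201 + (-0.7621)) = 0.3911

c = 0.39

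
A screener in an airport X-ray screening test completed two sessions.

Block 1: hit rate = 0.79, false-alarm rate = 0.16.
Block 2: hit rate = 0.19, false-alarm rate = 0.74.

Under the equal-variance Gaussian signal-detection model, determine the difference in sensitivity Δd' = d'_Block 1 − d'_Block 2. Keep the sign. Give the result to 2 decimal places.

Δd' = 3.32

Block 1: z(0.79) = 0.806, z(0.16) = -0.994, d' = 1.800
Block 2: z(0.19) = -0.878, z(0.74) = 0.643, d' = -1.521
Δd' = d'_Block 1 − d'_Block 2 = 1.800 − (-1.521) = 3.321
Block 1 has the higher sensitivity.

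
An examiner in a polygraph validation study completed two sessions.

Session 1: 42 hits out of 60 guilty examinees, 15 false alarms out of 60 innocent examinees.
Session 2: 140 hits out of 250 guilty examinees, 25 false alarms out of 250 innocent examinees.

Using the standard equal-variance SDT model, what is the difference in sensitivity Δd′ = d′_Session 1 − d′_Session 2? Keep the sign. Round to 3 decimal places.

Δd′ = -0.234

Session 1: z(0.7000) = 0.5244, z(0.2500) = -0.6745, d' = 1.1989
Session 2: z(0.5600) = 0.1510, z(0.1000) = -1.2816, d' = 1.4326
Δd' = d'_Session 1 − d'_Session 2 = 1.1989 − 1.4326 = -0.2337
Session 2 has the higher sensitivity.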